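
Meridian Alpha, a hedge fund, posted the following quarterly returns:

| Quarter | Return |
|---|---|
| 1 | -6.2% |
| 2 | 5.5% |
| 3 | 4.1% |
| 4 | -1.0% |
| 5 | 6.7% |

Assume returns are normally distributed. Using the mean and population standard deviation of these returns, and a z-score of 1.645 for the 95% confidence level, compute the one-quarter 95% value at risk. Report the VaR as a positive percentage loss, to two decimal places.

Mean return μ = 9.10 / 5 = 1.8200%
Population std dev = √[114.8280 / 5] = 4.7922%
VaR = −(μ − z·σ) = −(1.8200 − 1.645 × 4.7922) = −(-6.0632) = 6.0632%

6.06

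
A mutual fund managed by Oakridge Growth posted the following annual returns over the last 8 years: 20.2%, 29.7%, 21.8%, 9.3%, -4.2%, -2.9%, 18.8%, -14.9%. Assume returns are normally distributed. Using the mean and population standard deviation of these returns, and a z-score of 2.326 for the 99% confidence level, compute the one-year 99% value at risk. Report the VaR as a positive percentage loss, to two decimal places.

24.15

μ = (20.2 + 29.7 + 21.8 + 9.3 − 4.2 − 2.9 + 18.8 − 14.9) / 8 = 77.80 / 8 = 9.7250%
Population std dev = √[1696.7550 / 8] = 14.5635%
VaR = −(μ − z·σ) = −(9.7250 − 2.326 × 14.5635) = −(-24.1497) = 24.1497%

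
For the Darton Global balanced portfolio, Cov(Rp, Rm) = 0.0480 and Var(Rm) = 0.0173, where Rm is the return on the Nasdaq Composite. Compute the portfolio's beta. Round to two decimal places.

2.77

β = Cov(Rp, Rm) / Var(Rm) = 0.0480 / 0.0173 = 2.7746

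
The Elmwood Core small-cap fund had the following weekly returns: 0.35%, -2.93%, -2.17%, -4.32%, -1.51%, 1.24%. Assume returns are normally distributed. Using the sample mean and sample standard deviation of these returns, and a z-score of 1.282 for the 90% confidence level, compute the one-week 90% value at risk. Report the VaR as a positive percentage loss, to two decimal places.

4.21

r̄ = (0.35 − 2.93 − 2.17 − 4.32 − 1.51 + 1.24) / 6 = -1.5567%
Σ(r − r̄)² = (0.35 − (-1.5567))² + (-2.93 − (-1.5567))² + … = 21.3571
σ = √[21.3571 / 5] = 2.0667%
VaR = −(r̄ − z·σ) = −(-1.5567 − 1.282 × 2.0667) = −(-4.2062) = 4.2062%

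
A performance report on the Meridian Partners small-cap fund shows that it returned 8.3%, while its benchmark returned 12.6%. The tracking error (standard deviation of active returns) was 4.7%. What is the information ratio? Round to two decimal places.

IR = (Rp − Rb) / TE = (8.3% − 12.6%) / 4.7% = -4.30% / 4.7% = -0.9149

-0.91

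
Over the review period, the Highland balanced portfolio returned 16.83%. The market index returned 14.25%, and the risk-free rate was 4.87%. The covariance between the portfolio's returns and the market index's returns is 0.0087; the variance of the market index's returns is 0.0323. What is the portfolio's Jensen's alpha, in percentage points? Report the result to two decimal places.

β = Cov / Var = 0.0087 / 0.0323 = 0.2693
E[R] = Rf + β(Rm − Rf) = 4.87% + 0.2693 × (14.25% − 4.87%) = 7.3960%
α = Rp − E[R] = 16.83% − 7.3960% = 9.4340

9.43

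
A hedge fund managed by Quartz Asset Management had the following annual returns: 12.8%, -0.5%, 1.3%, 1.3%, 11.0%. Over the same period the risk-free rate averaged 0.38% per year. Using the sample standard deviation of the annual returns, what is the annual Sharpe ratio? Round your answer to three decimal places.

μ = (12.8 − 0.5 + 1.3 + 1.3 + 11) / 5 = 5.1800%
Sample σ = √[Σ(r − μ)² / 4] = √[154.3080 / 4] = √38.5770 = 6.2110%
Sharpe = (μ − rf) / σ = (5.1800 − 0.38) / 6.2110 = 4.8000 / 6.2110 = 0.7728

0.773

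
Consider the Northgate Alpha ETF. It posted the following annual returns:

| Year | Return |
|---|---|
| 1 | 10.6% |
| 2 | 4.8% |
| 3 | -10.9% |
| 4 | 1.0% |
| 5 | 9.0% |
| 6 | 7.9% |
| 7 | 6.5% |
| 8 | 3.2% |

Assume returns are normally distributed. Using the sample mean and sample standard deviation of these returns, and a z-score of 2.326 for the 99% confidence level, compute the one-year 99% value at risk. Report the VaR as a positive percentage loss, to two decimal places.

r̄ = (10.6 + 4.8 − 10.9 + 1 + 9 + 7.9 + 6.5 + 3.2) / 8 = 32.10 / 8 = 4.0125%
Sample σ = √[Σ(r − r̄)² / 7] = √[322.3088 / 7] = √46.0441 = 6.7856%
VaR = −(r̄ − z·σ) = −(4.0125 − 2.326 × 6.7856) = −(-11.7708) = 11.7708%

11.77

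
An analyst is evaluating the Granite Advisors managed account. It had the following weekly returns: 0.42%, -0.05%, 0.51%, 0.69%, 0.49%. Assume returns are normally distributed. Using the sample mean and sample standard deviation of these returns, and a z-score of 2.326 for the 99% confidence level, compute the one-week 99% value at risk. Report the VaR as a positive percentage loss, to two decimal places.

r̄ = (0.42 − 0.05 + 0.51 + 0.69 + 0.49) / 5 = 2.060 / 5 = 0.4120%
Σ(r − r̄)² = (0.42 − 0.4120)² + (-0.05 − 0.4120)² + … = 0.3065
sample σ = √(0.3065 / 4) = √0.0766 = 0.2768%
VaR = −(r̄ − z·σ) = −(0.4120 − 2.326 × 0.2768) = −(-0.2318) = 0.2318%

0.23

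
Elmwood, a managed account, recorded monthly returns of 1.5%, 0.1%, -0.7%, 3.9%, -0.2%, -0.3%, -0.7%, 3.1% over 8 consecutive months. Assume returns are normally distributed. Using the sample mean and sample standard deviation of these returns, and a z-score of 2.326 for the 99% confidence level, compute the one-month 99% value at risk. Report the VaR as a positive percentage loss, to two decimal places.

μ = (1.5 + 0.1 − 0.7 + 3.9 − 0.2 − 0.3 − 0.7 + 3.1) / 8 = 6.70 / 8 = 0.8375%
Sample σ = √[Σ(r − μ)² / 7] = √[22.5788 / 7] = √3.2255 = 1.7960%
VaR = −(μ − z·σ) = −(0.8375 − 2.326 × 1.7960) = −(-3.3400) = 3.3400%

3.34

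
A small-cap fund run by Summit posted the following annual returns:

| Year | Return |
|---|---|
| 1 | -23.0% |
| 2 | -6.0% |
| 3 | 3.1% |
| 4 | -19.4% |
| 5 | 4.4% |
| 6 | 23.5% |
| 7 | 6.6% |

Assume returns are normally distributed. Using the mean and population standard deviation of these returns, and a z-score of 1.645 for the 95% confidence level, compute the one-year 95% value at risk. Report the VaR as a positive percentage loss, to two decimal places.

26.02

μ = (-23 − 6 + 3.1 − 19.4 + 4.4 + 23.5 + 6.6) / 7 = -1.5429%
Σ(r − μ)² = 1549.4771; population σ = √(1549.4771/7) = 14.8780%
VaR = −(μ − z·σ) = −(-1.5429 − 1.645 × 14.8780) = −(-26.0172) = 26.0172%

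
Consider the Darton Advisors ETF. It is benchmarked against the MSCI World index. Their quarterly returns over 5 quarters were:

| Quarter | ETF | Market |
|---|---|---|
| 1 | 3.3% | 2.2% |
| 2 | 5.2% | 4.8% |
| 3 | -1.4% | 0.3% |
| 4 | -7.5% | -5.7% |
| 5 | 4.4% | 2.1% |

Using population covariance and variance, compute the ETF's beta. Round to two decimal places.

r̄p = 0.8000%,  r̄m = 0.7400%
Cov = Σ(rp − r̄p)(rm − r̄m) / 5 = 16.1660
Var(rm) = Σ(rm − r̄m)² / 5 = 12.4264
β = Cov / Var = 16.1660 / 12.4264 = 1.3009

1.30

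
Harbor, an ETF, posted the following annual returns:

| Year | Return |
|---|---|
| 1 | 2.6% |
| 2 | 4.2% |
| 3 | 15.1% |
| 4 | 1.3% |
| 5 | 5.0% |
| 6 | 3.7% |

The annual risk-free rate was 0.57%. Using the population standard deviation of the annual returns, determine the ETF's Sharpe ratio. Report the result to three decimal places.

r̄ = (2.6 + 4.2 + 15.1 + 1.3 + 5 + 3.7) / 6 = 5.3167%
Population std dev = √[123.1883 / 6] = 4.5312%
Sharpe = (r̄ − rf) / σ = (5.3167 − 0.57) / 4.5312 = 4.7467 / 4.5312 = 1.0476

1.048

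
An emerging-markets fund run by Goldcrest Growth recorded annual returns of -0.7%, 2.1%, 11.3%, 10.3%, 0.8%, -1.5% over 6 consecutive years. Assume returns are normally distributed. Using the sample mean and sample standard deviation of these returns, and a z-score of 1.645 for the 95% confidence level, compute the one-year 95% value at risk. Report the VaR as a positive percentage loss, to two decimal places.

Mean return r̄ = 22.30 / 6 = 3.7167%
Sample std dev = √[158.6883 / 5] = 5.6336%
VaR = −(r̄ − z·σ) = −(3.7167 − 1.645 × 5.6336) = −(-5.5506) = 5.5506%

5.55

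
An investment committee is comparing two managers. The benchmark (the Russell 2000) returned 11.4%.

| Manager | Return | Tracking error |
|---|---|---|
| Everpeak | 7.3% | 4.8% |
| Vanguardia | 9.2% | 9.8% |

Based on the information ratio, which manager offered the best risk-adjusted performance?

Vanguardia

Everpeak: IR = (7.3% − 11.4%) / 4.8% = -0.854
Vanguardia: IR = (9.2% − 11.4%) / 9.8% = -0.224
Highest: Vanguardia (-0.224).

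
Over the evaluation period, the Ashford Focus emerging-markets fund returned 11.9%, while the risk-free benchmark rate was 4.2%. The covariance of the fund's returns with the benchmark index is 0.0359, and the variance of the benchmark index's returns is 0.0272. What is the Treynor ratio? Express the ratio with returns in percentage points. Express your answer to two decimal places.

β = Cov / Var = 0.0359 / 0.0272 = 1.3199
Treynor = (Rp − Rf) / β = (11.9% − 4.2%) / 1.3199 = 7.70 / 1.3199 = 5.8338

5.83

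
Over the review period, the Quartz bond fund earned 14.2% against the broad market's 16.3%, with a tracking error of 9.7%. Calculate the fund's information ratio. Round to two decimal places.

IR = (Rp − Rb) / TE = (14.2% − 16.3%) / 9.7% = -2.10% / 9.7% = -0.2165

-0.22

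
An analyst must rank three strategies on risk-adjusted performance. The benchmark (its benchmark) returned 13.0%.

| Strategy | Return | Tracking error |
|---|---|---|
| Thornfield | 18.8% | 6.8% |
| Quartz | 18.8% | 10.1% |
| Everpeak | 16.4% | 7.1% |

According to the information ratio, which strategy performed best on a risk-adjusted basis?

Thornfield

Thornfield: IR = (18.8% − 13.0%) / 6.8% = 0.853
Quartz: IR = (18.8% − 13.0%) / 10.1% = 0.574
Everpeak: IR = (16.4% − 13.0%) / 7.1% = 0.479
Highest: Thornfield (0.853).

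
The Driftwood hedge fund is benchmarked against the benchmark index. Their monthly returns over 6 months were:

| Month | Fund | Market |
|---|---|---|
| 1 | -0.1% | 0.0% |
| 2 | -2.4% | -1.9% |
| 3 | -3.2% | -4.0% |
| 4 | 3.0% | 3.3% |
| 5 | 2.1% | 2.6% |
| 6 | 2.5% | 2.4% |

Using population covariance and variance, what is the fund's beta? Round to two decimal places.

0.90

r̄p = 0.3167%,  r̄m = 0.4000%
Cov = Σ(rp − r̄p)(rm − r̄m) / 6 = 6.3267
Var(rm) = Σ(rm − r̄m)² / 6 = 7.0100
β = Cov / Var = 6.3267 / 7.0100 = 0.9025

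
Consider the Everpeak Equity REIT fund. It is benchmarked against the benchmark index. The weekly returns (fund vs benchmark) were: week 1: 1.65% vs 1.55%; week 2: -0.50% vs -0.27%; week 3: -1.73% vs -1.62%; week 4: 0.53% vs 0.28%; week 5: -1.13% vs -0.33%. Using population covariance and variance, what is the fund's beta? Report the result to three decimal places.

r̄p = -0.2360%,  r̄m = -0.0780%
Cov = Σ(rp − r̄p)(rm − r̄m) / 5 = 1.1849
Var(rm) = Σ(rm − r̄m)² / 5 = 1.0513
β = Cov / Var = 1.1849 / 1.0513 = 1.1271

1.127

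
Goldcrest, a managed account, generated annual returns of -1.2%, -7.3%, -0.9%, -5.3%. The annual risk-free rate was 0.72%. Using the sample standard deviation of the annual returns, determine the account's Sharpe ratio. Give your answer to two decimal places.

r̄ = (-1.2 − 7.3 − 0.9 − 5.3) / 4 = -14.70 / 4 = -3.6750%
Sample std dev = √[29.6075 / 3] = 3.1415%
Sharpe = (r̄ − rf) / σ = (-3.6750 − 0.72) / 3.1415 = -4.3950 / 3.1415 = -1.3990

-1.40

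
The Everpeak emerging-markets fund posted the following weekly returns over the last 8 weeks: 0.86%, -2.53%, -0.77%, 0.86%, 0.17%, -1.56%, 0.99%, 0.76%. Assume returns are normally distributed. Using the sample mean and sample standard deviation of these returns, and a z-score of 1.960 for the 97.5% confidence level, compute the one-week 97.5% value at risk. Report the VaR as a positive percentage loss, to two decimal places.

Mean return r̄ = -1.220 / 8 = -0.1525%
Σ(r − r̄)² = (0.86 − (-0.1525))² + (-2.53 − (-0.1525))² + … = 12.3072
σ = √[12.3072 / 7] = 1.3260%
VaR = −(r̄ − z·σ) = −(-0.1525 − 1.960 × 1.3260) = −(-2.7515) = 2.7515%

2.75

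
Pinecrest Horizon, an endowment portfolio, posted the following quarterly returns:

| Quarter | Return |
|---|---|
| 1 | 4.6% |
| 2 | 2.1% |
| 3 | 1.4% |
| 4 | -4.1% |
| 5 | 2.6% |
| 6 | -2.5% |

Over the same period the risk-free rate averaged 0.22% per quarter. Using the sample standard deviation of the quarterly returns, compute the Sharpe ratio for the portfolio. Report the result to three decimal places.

0.140

r̄ = (4.6 + 2.1 + 1.4 − 4.1 + 2.6 − 2.5) / 6 = 4.10 / 6 = 0.6833%
Sample σ = √[Σ(r − r̄)² / 5] = √[54.5483 / 5] = √10.9097 = 3.3030%
Sharpe = (r̄ − rf) / σ = (0.6833 − 0.22) / 3.3030 = 0.4633 / 3.3030 = 0.1403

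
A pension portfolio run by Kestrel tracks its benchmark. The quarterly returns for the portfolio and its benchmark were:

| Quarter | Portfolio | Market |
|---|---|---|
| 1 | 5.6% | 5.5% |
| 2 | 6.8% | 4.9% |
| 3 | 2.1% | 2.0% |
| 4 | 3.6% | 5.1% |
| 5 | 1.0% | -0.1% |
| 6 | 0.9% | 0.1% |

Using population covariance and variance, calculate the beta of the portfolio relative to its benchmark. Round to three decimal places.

r̄p = 3.3333%,  r̄m = 2.9167%
Cov = Σ(rp − r̄p)(rm − r̄m) / 6 = 4.7228
Var(rm) = Σ(rm − r̄m)² / 6 = 5.5414
β = Cov / Var = 4.7228 / 5.5414 = 0.8523

0.852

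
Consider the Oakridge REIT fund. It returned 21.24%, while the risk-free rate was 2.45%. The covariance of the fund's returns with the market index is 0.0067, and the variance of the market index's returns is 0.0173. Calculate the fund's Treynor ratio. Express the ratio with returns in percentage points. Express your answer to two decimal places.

β = Cov / Var = 0.0067 / 0.0173 = 0.3873
Treynor = (Rp − Rf) / β = (21.24% − 2.45%) / 0.3873 = 18.79 / 0.3873 = 48.5154

48.52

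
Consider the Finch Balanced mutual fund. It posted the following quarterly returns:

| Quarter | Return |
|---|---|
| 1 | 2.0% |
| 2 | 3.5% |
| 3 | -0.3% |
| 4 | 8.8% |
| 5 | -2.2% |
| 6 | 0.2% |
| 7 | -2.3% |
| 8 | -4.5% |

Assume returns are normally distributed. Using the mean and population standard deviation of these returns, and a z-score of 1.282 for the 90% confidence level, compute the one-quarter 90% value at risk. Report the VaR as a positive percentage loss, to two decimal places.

4.33

r̄ = (2 + 3.5 − 0.3 + 8.8 − 2.2 + 0.2 − 2.3 − 4.5) / 8 = 5.20 / 8 = 0.6500%
Population σ = √[Σ(r − r̄)² / 8] = √[120.8200 / 8] = √15.1025 = 3.8862%
VaR = −(r̄ − z·σ) = −(0.6500 − 1.282 × 3.8862) = −(-4.3321) = 4.3321%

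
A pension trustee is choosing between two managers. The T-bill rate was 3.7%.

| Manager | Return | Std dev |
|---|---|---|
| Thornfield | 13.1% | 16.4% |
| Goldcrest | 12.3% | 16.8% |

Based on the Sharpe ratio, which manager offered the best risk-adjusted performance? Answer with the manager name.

Thornfield: Sharpe ratio = (13.1% − 3.7%) / 16.4% = 0.573
Goldcrest: Sharpe ratio = (12.3% − 3.7%) / 16.8% = 0.512
Highest: Thornfield (0.573).

Thornfield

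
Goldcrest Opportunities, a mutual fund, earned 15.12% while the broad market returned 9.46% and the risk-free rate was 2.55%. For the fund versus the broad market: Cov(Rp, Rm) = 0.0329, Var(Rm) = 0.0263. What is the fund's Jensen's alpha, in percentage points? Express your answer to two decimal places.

3.93

β = Cov / Var = 0.0329 / 0.0263 = 1.2510
E[R] = Rf + β(Rm − Rf) = 2.55% + 1.2510 × (9.46% − 2.55%) = 11.1944%
α = Rp − E[R] = 15.12% − 11.1944% = 3.9256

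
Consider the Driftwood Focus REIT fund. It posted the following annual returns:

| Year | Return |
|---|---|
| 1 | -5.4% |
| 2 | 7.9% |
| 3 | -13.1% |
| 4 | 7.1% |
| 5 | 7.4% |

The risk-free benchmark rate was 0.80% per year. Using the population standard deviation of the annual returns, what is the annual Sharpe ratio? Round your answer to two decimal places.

0.00

Mean return μ = 3.90 / 5 = 0.7800%
Σ(r − μ)² = 365.3080; population σ = √(365.3080/5) = 8.5476%
Sharpe = (μ − rf) / σ = (0.7800 − 0.8) / 8.5476 = -0.0200 / 8.5476 = -0.0023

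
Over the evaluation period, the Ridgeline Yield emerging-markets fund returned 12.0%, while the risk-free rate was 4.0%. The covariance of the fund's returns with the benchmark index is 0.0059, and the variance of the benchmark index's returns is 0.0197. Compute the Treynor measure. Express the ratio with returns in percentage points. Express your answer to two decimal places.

β = Cov / Var = 0.0059 / 0.0197 = 0.2995
Treynor = (Rp − Rf) / β = (12.0% − 4.0%) / 0.2995 = 8.00 / 0.2995 = 26.7112

26.71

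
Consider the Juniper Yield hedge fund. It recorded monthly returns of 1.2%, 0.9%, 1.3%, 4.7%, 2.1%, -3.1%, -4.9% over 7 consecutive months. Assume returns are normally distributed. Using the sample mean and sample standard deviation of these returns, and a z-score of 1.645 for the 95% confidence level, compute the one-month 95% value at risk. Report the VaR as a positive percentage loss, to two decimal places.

Mean return r̄ = 2.20 / 7 = 0.3143%
Σ(r − r̄)² = (1.2 − 0.3143)² + (0.9 − 0.3143)² + (1.3 − 0.3143)² + … = 63.3686
σ = √[63.3686 / 6] = 3.2498%
VaR = −(r̄ − z·σ) = −(0.3143 − 1.645 × 3.2498) = −(-5.0316) = 5.0316%

5.03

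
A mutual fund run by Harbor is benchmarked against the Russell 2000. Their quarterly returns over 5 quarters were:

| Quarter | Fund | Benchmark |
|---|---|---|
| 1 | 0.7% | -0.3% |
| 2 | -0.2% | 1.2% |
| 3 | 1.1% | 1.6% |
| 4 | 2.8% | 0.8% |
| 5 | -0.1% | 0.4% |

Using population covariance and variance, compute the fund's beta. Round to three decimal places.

0.152

r̄p = 0.8600%,  r̄m = 0.7400%
Cov = Σ(rp − r̄p)(rm − r̄m) / 5 = 0.0656
Var(rm) = Σ(rm − r̄m)² / 5 = 0.4304
β = Cov / Var = 0.0656 / 0.4304 = 0.1524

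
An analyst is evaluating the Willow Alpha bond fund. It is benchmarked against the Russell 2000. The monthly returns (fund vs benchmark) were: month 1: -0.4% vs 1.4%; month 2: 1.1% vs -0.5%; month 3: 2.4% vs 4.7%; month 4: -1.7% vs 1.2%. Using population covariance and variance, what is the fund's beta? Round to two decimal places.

0.41

r̄p = 0.3500%,  r̄m = 1.7000%
Cov = Σ(rp − r̄p)(rm − r̄m) / 4 = 1.4375
Var(rm) = Σ(rm − r̄m)² / 4 = 3.5450
β = Cov / Var = 1.4375 / 3.5450 = 0.4055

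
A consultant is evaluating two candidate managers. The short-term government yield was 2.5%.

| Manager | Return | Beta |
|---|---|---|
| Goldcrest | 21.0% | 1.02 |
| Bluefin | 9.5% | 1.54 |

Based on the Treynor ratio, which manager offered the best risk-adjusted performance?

Goldcrest

Goldcrest: Treynor = (21.0% − 2.5%) / 1.02 = 18.137
Bluefin: Treynor = (9.5% − 2.5%) / 1.54 = 4.545
Highest: Goldcrest (18.137).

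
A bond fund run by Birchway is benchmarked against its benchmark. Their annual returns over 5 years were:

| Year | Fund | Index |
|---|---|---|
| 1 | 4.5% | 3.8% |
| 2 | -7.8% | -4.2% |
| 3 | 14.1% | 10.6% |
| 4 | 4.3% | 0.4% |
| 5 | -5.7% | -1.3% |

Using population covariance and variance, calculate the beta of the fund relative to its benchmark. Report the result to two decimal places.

1.48

r̄p = 1.8800%,  r̄m = 1.8600%
Cov = Σ(rp − r̄p)(rm − r̄m) / 5 = 38.1932
Var(rm) = Σ(rm − r̄m)² / 5 = 25.7984
β = Cov / Var = 38.1932 / 25.7984 = 1.4804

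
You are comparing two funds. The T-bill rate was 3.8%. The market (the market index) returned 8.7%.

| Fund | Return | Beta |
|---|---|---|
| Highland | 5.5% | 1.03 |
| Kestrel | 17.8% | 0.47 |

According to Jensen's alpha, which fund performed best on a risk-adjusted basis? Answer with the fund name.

Kestrel

Highland: α = 5.5% − [3.8% + 1.03 × (8.7% − 3.8%)] = -3.347
Kestrel: α = 17.8% − [3.8% + 0.47 × (8.7% − 3.8%)] = 11.697
Highest: Kestrel (11.697).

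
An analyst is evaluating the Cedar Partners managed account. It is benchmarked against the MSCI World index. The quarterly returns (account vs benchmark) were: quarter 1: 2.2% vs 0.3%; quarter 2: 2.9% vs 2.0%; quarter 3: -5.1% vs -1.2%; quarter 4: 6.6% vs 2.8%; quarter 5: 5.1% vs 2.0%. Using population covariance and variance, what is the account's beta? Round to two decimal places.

r̄p = 2.3400%,  r̄m = 1.1800%
Cov = Σ(rp − r̄p)(rm − r̄m) / 5 = 5.4908
Var(rm) = Σ(rm − r̄m)² / 5 = 2.0816
β = Cov / Var = 5.4908 / 2.0816 = 2.6378

2.64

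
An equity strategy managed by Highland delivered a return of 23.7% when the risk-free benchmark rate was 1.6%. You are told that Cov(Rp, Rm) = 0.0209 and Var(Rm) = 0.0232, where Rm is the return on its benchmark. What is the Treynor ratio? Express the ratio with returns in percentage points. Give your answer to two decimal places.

β = Cov / Var = 0.0209 / 0.0232 = 0.9009
Treynor = (Rp − Rf) / β = (23.7% − 1.6%) / 0.9009 = 22.10 / 0.9009 = 24.5310

24.53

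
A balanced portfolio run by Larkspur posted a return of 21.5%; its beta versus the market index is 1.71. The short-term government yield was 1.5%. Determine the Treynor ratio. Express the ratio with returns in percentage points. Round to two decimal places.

Treynor = (Rp − Rf) / β = (21.5% − 1.5%) / 1.71 = 20.00 / 1.71 = 11.6959

11.70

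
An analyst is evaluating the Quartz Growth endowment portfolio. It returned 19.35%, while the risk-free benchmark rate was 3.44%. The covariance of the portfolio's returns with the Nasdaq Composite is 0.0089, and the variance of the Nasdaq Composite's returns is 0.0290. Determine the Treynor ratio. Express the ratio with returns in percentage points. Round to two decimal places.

β = Cov / Var = 0.0089 / 0.0290 = 0.3069
Treynor = (Rp − Rf) / β = (19.35% − 3.44%) / 0.3069 = 15.91 / 0.3069 = 51.8410

51.84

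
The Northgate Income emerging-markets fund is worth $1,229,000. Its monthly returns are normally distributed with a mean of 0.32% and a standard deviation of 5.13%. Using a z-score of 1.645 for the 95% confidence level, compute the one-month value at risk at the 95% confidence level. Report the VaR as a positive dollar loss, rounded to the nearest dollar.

Return at the 95% tail: μ − z·σ = 0.32% − 1.645 × 5.13% = 0.32 − 8.43885 = -8.11885%
VaR = −(-8.11885%) × $1,229,000 = 8.11885% × $1,229,000 = $99,781

$99,781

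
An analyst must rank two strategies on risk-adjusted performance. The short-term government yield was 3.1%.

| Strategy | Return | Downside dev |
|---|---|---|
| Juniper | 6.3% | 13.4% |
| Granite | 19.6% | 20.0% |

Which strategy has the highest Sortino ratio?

Granite

Juniper: Sortino ratio = (6.3% − 3.1%) / 13.4% = 0.239
Granite: Sortino ratio = (19.6% − 3.1%) / 20.0% = 0.825
Highest: Granite (0.825).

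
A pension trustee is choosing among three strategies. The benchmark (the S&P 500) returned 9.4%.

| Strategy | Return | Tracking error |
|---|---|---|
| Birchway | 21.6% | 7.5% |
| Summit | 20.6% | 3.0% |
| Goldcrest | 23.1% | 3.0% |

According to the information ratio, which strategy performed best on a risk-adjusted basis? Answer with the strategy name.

Goldcrest

Birchway: IR = (21.6% − 9.4%) / 7.5% = 1.627
Summit: IR = (20.6% − 9.4%) / 3.0% = 3.733
Goldcrest: IR = (23.1% − 9.4%) / 3.0% = 4.567
Highest: Goldcrest (4.567).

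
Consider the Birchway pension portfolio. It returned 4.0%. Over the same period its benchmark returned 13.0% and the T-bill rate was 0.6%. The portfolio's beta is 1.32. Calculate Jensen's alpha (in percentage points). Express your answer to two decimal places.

-12.97

CAPM expected return = Rf + β(Rm − Rf) = 0.6% + 1.32 × (13.0% − 0.6%) = 0.6 + 1.32 × 12.40 = 16.9680%
Jensen's α = Rp − E[R] = 4.0% − 16.9680% = -12.9680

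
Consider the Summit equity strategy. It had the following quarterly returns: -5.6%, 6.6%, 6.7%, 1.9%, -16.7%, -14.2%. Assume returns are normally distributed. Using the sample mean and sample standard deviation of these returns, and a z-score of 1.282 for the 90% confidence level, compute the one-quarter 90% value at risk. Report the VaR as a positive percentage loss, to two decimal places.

16.73

μ = (-5.6 + 6.6 + 6.7 + 1.9 − 16.7 − 14.2) / 6 = -3.5500%
Sample std dev = √[528.3350 / 5] = 10.2794%
VaR = −(μ − z·σ) = −(-3.5500 − 1.282 × 10.2794) = −(-16.7282) = 16.7282%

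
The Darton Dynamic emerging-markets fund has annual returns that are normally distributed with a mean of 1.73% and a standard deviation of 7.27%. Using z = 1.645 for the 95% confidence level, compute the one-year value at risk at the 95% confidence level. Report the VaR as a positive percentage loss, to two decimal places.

10.23

VaR (as % loss) = −(μ − z·σ) = −(1.73% − 1.645 × 7.27%) = −(-10.22915%) = 10.22915%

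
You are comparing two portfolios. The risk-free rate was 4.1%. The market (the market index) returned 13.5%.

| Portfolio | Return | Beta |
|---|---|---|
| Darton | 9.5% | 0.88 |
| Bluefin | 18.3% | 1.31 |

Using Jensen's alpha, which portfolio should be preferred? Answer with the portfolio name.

Darton: α = 9.5% − [4.1% + 0.88 × (13.5% − 4.1%)] = -2.872
Bluefin: α = 18.3% − [4.1% + 1.31 × (13.5% − 4.1%)] = 1.886
Highest: Bluefin (1.886).

Bluefin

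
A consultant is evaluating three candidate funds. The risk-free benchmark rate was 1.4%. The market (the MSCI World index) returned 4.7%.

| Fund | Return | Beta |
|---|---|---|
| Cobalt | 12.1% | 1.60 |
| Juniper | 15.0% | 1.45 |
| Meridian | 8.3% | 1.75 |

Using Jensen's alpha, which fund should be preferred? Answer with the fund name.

Juniper

Cobalt: α = 12.1% − [1.4% + 1.60 × (4.7% − 1.4%)] = 5.420
Juniper: α = 15.0% − [1.4% + 1.45 × (4.7% − 1.4%)] = 8.815
Meridian: α = 8.3% − [1.4% + 1.75 × (4.7% − 1.4%)] = 1.125
Highest: Juniper (8.815).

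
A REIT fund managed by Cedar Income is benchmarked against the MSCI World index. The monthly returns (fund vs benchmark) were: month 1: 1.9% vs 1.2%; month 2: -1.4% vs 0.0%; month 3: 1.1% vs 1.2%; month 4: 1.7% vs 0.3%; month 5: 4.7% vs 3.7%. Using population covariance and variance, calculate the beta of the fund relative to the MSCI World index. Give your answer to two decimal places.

1.33

r̄p = 1.6000%,  r̄m = 1.2800%
Cov = Σ(rp − r̄p)(rm − r̄m) / 5 = 2.2520
Var(rm) = Σ(rm − r̄m)² / 5 = 1.6936
β = Cov / Var = 2.2520 / 1.6936 = 1.3297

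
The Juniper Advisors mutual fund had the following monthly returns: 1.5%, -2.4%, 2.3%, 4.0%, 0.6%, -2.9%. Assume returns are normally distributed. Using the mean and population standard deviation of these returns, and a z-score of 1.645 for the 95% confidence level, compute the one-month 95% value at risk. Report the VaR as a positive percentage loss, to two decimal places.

3.54

μ = (1.5 − 2.4 + 2.3 + 4 + 0.6 − 2.9) / 6 = 3.10 / 6 = 0.5167%
Population std dev = √[36.4683 / 6] = 2.4654%
VaR = −(μ − z·σ) = −(0.5167 − 1.645 × 2.4654) = −(-3.5389) = 3.5389%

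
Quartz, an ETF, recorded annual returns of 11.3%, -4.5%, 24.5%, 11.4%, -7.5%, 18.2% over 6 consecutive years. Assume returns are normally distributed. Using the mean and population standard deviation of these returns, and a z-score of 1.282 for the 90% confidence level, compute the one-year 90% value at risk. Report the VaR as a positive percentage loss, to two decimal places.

5.81

r̄ = (11.3 − 4.5 + 24.5 + 11.4 − 7.5 + 18.2) / 6 = 53.40 / 6 = 8.9000%
Population std dev = √[790.3800 / 6] = 11.4774%
VaR = −(r̄ − z·σ) = −(8.9000 − 1.282 × 11.4774) = −(-5.8140) = 5.8140%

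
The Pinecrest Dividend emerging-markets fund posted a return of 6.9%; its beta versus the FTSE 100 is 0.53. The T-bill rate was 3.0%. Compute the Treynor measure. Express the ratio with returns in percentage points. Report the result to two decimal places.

7.36

Treynor = (Rp − Rf) / β = (6.9% − 3.0%) / 0.53 = 3.90 / 0.53 = 7.3585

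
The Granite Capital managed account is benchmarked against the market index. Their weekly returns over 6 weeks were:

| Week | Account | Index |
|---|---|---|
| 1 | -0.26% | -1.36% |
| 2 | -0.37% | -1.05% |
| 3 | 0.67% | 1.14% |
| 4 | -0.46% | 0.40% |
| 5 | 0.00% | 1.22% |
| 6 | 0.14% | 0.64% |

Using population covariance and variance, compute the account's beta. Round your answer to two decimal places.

0.24

r̄p = -0.0467%,  r̄m = 0.1650%
Cov = Σ(rp − r̄p)(rm − r̄m) / 6 = 0.2430
Var(rm) = Σ(rm − r̄m)² / 6 = 1.0244
β = Cov / Var = 0.2430 / 1.0244 = 0.2372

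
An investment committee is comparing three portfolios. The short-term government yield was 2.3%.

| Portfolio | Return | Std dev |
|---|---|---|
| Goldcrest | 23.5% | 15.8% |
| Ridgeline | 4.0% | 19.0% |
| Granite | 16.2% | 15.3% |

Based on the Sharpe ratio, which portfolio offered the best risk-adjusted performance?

Goldcrest

Goldcrest: Sharpe ratio = (23.5% − 2.3%) / 15.8% = 1.342
Ridgeline: Sharpe ratio = (4.0% − 2.3%) / 19.0% = 0.089
Granite: Sharpe ratio = (16.2% − 2.3%) / 15.3% = 0.908
Highest: Goldcrest (1.342).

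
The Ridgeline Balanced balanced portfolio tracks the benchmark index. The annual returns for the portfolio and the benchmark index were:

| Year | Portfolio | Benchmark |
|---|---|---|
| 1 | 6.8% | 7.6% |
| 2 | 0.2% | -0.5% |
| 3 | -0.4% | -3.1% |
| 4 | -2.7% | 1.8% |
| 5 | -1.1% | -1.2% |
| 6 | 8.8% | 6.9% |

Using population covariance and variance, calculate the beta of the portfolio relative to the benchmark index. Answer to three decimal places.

0.897

r̄p = 1.9333%,  r̄m = 1.9167%
Cov = Σ(rp − r̄p)(rm − r̄m) / 6 = 14.6278
Var(rm) = Σ(rm − r̄m)² / 6 = 16.3114
β = Cov / Var = 14.6278 / 16.3114 = 0.8968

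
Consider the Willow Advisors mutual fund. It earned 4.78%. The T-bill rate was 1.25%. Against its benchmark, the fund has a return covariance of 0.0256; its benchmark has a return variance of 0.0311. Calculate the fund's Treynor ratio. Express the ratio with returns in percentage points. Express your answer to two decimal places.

4.29

β = Cov / Var = 0.0256 / 0.0311 = 0.8232
Treynor = (Rp − Rf) / β = (4.78% − 1.25%) / 0.8232 = 3.53 / 0.8232 = 4.2881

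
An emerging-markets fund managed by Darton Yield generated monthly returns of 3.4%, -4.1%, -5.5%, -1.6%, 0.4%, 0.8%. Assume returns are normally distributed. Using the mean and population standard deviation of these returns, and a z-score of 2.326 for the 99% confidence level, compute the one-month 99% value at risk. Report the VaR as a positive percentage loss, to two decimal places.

r̄ = (3.4 − 4.1 − 5.5 − 1.6 + 0.4 + 0.8) / 6 = -6.60 / 6 = -1.1000%
Σ(r − r̄)² = 54.7200; population σ = √(54.7200/6) = 3.0199%
VaR = −(r̄ − z·σ) = −(-1.1000 − 2.326 × 3.0199) = −(-8.1243) = 8.1243%

8.12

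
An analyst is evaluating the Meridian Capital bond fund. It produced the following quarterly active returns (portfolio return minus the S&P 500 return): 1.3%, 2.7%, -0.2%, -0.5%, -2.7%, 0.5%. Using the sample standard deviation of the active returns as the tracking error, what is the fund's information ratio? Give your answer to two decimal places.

0.10

r̄ = (1.3 + 2.7 − 0.2 − 0.5 − 2.7 + 0.5) / 6 = 0.1833%
Σ(r − r̄)² = 16.6083; sample σ = √(16.6083/5) = 1.8225%
IR = r̄ / tracking error = 0.1833 / 1.8225 = 0.1006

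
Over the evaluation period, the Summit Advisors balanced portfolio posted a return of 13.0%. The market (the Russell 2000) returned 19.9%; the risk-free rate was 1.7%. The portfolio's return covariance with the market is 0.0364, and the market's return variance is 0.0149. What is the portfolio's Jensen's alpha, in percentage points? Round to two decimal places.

-33.16

β = Cov / Var = 0.0364 / 0.0149 = 2.4430
E[R] = Rf + β(Rm − Rf) = 1.7% + 2.4430 × (19.9% − 1.7%) = 46.1626%
α = Rp − E[R] = 13.0% − 46.1626% = -33.1626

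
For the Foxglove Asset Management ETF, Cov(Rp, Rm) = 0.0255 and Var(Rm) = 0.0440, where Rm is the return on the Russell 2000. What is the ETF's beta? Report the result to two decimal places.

β = Cov(Rp, Rm) / Var(Rm) = 0.0255 / 0.0440 = 0.5795

0.58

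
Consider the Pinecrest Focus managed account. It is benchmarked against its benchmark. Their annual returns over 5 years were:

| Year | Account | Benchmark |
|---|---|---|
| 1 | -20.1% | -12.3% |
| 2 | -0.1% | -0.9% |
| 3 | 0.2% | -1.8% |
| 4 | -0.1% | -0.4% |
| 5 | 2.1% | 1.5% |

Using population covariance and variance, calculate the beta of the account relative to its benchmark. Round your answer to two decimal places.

r̄p = -3.6000%,  r̄m = -2.7800%
Cov = Σ(rp − r̄p)(rm − r̄m) / 5 = 40.0220
Var(rm) = Σ(rm − r̄m)² / 5 = 23.8216
β = Cov / Var = 40.0220 / 23.8216 = 1.6801

1.68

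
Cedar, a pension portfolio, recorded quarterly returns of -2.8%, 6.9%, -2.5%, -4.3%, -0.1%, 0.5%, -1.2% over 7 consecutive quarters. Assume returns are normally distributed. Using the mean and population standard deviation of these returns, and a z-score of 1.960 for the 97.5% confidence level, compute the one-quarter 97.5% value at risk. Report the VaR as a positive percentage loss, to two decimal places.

7.13

r̄ = (-2.8 + 6.9 − 2.5 − 4.3 − 0.1 + 0.5 − 1.2) / 7 = -0.5000%
Population σ = √[Σ(r − r̄)² / 7] = √[80.1400 / 7] = √11.4486 = 3.3836%
VaR = −(r̄ − z·σ) = −(-0.5000 − 1.960 × 3.3836) = −(-7.1319) = 7.1319%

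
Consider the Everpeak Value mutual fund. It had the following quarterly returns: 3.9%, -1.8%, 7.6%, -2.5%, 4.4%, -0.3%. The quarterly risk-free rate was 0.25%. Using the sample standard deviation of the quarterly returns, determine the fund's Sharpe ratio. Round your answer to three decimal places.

0.407

Mean return μ = 11.30 / 6 = 1.8833%
Σ(r − μ)² = 80.6283; sample σ = √(80.6283/5) = 4.0157%
Sharpe = (μ − rf) / σ = (1.8833 − 0.25) / 4.0157 = 1.6333 / 4.0157 = 0.4067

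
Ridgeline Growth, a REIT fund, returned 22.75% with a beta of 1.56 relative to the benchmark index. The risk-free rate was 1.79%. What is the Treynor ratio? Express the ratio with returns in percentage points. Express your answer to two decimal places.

13.44

Treynor = (Rp − Rf) / β = (22.75% − 1.79%) / 1.56 = 20.96 / 1.56 = 13.4359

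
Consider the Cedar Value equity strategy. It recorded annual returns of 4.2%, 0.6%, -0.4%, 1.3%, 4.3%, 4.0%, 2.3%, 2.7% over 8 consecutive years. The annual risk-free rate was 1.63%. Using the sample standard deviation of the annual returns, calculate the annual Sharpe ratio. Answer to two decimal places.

r̄ = (4.2 + 0.6 − 0.4 + 1.3 + 4.3 + 4 + 2.3 + 2.7) / 8 = 2.3750%
Σ(r − r̄)² = (4.2 − 2.3750)² + (0.6 − 2.3750)² + (-0.4 − 2.3750)² + … = 21.7950
σ = √[21.7950 / 7] = 1.7645%
Sharpe = (r̄ − rf) / σ = (2.3750 − 1.63) / 1.7645 = 0.7450 / 1.7645 = 0.4222

0.42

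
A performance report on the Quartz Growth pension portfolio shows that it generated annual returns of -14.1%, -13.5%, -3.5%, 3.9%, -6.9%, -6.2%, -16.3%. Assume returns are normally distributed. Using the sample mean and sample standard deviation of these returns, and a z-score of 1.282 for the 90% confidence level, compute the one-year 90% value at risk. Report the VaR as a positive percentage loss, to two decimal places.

17.19

r̄ = (-14.1 − 13.5 − 3.5 + 3.9 − 6.9 − 6.2 − 16.3) / 7 = -56.60 / 7 = -8.0857%
Σ(r − r̄)² = 302.6086; sample σ = √(302.6086/6) = 7.1017%
VaR = −(r̄ − z·σ) = −(-8.0857 − 1.282 × 7.1017) = −(-17.1901) = 17.1901%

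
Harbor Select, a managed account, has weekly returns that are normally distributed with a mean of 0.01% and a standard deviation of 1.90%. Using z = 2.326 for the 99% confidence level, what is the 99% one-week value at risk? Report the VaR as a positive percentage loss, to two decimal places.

VaR (as % loss) = −(μ − z·σ) = −(0.01% − 2.326 × 1.90%) = −(-4.4094%) = 4.4094%

4.41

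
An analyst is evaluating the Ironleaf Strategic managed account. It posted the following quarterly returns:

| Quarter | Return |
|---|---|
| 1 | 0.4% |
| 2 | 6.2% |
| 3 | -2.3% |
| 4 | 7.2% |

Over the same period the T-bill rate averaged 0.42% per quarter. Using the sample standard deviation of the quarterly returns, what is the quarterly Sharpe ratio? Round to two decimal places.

0.54

μ = (0.4 + 6.2 − 2.3 + 7.2) / 4 = 2.8750%
Σ(r − μ)² = (0.4 − 2.8750)² + (6.2 − 2.8750)² + … = 62.6675
σ = √[62.6675 / 3] = 4.5705%
Sharpe = (μ − rf) / σ = (2.8750 − 0.42) / 4.5705 = 2.4550 / 4.5705 = 0.5371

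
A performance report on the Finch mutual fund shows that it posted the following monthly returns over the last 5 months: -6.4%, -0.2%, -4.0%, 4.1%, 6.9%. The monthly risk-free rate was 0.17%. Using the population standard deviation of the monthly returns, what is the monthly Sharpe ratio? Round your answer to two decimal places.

r̄ = (-6.4 − 0.2 − 4 + 4.1 + 6.9) / 5 = 0.0800%
Σ(r − r̄)² = (-6.4 − 0.0800)² + (-0.2 − 0.0800)² + (-4 − 0.0800)² + … = 121.3880
σ = √[121.3880 / 5] = 4.9272%
Sharpe = (r̄ − rf) / σ = (0.0800 − 0.17) / 4.9272 = -0.0900 / 4.9272 = -0.0183

-0.02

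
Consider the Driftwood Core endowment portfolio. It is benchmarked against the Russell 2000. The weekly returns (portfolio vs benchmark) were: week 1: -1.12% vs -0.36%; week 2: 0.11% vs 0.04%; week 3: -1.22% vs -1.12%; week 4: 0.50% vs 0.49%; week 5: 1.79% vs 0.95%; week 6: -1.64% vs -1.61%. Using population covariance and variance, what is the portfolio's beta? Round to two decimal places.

r̄p = -0.2633%,  r̄m = -0.2683%
Cov = Σ(rp − r̄p)(rm − r̄m) / 6 = 0.9893
Var(rm) = Σ(rm − r̄m)² / 6 = 0.7814
β = Cov / Var = 0.9893 / 0.7814 = 1.2661

1.27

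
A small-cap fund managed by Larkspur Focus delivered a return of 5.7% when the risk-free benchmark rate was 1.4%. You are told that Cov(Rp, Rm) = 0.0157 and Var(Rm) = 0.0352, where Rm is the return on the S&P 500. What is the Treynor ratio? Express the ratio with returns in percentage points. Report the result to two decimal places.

β = Cov / Var = 0.0157 / 0.0352 = 0.4460
Treynor = (Rp − Rf) / β = (5.7% − 1.4%) / 0.4460 = 4.30 / 0.4460 = 9.6413

9.64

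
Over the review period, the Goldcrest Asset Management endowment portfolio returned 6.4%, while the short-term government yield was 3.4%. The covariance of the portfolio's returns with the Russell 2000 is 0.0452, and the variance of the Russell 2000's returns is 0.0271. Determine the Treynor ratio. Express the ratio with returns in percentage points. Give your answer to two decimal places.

1.80

β = Cov / Var = 0.0452 / 0.0271 = 1.6679
Treynor = (Rp − Rf) / β = (6.4% − 3.4%) / 1.6679 = 3.00 / 1.6679 = 1.7987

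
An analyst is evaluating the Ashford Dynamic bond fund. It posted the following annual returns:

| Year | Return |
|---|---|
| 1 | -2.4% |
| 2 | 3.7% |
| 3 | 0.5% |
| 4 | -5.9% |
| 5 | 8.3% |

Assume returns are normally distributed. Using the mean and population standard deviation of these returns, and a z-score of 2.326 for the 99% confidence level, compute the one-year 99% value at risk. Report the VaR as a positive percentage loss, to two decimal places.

r̄ = (-2.4 + 3.7 + 0.5 − 5.9 + 8.3) / 5 = 4.20 / 5 = 0.8400%
Population σ = √[Σ(r − r̄)² / 5] = √[119.8720 / 5] = √23.9744 = 4.8964%
VaR = −(r̄ − z·σ) = −(0.8400 − 2.326 × 4.8964) = −(-10.5490) = 10.5490%

10.55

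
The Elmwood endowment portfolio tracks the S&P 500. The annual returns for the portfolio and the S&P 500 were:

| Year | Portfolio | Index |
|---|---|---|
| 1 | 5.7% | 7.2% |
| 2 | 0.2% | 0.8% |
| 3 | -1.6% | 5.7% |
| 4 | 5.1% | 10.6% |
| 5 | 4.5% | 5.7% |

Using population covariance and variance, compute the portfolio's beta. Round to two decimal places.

0.57

r̄p = 2.7800%,  r̄m = 6.0000%
Cov = Σ(rp − r̄p)(rm − r̄m) / 5 = 5.6780
Var(rm) = Σ(rm − r̄m)² / 5 = 9.9640
β = Cov / Var = 5.6780 / 9.9640 = 0.5699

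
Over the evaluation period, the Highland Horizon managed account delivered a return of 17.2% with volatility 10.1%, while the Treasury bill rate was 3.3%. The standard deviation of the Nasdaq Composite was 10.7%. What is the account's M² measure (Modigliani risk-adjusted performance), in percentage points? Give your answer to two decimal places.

18.03

Sharpe = (Rp − Rf) / σp = (17.2% − 3.3%) / 10.1% = 1.3762
M² = Rf + Sharpe × σm = 3.3% + 1.3762 × 10.7% = 18.0253%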